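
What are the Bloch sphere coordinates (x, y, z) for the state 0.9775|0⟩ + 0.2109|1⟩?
(0.4123, 0, 0.911)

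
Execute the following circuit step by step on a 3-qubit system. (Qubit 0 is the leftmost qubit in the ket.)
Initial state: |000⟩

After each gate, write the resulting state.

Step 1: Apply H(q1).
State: 1/√2|000⟩ + 1/√2|010⟩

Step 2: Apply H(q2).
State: 1/2|000⟩ + 1/2|001⟩ + 1/2|010⟩ + 1/2|011⟩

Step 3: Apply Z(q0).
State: 1/2|000⟩ + 1/2|001⟩ + 1/2|010⟩ + 1/2|011⟩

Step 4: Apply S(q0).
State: 1/2|000⟩ + 1/2|001⟩ + 1/2|010⟩ + 1/2|011⟩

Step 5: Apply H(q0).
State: 1/√8|000⟩ + 1/√8|001⟩ + 1/√8|010⟩ + 1/√8|011⟩ + 1/√8|100⟩ + 1/√8|101⟩ + 1/√8|110⟩ + 1/√8|111⟩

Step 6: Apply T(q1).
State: 1/√8|000⟩ + 1/√8|001⟩ + (0.25 + 0.25i)|010⟩ + (0.25 + 0.25i)|011⟩ + 1/√8|100⟩ + 1/√8|101⟩ + (0.25 + 0.25i)|110⟩ + (0.25 + 0.25i)|111⟩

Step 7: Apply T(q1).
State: 1/√8|000⟩ + 1/√8|001⟩ + (1/√8)i|010⟩ + (1/√8)i|011⟩ + 1/√8|100⟩ + 1/√8|101⟩ + (1/√8)i|110⟩ + (1/√8)i|111⟩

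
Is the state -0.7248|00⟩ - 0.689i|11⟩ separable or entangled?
Entangled

Writing the state as a|00⟩ + b|01⟩ + c|10⟩ + d|11⟩, it is a product state iff ad − bc = 0.
Here (a, b, c, d) = (-0.7248, 0, 0, -0.689i): ad − bc = (-0.7248)(-0.689i) − (0)(0) = 0.4994i ≠ 0, so the state is entangled.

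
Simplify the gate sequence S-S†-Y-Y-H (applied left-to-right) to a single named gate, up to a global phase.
H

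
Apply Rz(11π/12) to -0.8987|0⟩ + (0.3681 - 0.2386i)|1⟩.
(-0.1173 + 0.891i)|0⟩ + (0.2846 + 0.3338i)|1⟩

Rz(11π/12) = [[e^(−iθ/2), 0], [0, e^(iθ/2)]] with e^(±iθ/2) = cos(θ/2) ± i·sin(θ/2); θ = 11π/12, cos(θ/2) ≈ 0.130526, sin(θ/2) ≈ 0.991445.
With a = amp(|0⟩) = -0.8987 and b = amp(|1⟩) = (0.3681 - 0.2386i):
new amp(|0⟩) = (0.130526 - 0.991445i)·a = (-0.1173 + 0.891i)
new amp(|1⟩) = (0.130526 + 0.991445i)·b = (0.2846 + 0.3338i)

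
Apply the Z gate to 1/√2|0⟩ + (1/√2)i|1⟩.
1/√2|0⟩ - (1/√2)i|1⟩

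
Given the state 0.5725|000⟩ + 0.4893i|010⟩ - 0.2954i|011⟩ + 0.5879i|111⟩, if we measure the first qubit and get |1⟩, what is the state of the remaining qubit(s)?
i|11⟩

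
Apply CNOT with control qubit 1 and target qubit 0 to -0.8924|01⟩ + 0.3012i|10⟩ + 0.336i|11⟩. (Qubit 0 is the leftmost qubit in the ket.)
0.336i|01⟩ + 0.3012i|10⟩ - 0.8924|11⟩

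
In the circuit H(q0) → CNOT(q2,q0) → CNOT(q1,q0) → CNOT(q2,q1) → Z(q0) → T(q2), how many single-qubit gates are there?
3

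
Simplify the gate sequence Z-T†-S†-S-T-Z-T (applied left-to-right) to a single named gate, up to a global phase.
T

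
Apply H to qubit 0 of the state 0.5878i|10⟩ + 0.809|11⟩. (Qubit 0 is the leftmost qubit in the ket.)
0.4156i|00⟩ + 0.572|01⟩ - 0.4156i|10⟩ - 0.572|11⟩

H on qubit 0 mixes each pair of kets that differ only in qubit 0: amplitudes (a, b) of (|…0…⟩, |…1…⟩) become ((a + b)/√2, (a − b)/√2). Kets absent from the input have amplitude 0.
(|00⟩, |10⟩): (a, b) = (0, 0.5878i) → (0.4156i, -0.4156i)
(|01⟩, |11⟩): (a, b) = (0, 0.809) → (0.572, -0.572)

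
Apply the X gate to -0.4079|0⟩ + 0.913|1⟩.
0.913|0⟩ - 0.4079|1⟩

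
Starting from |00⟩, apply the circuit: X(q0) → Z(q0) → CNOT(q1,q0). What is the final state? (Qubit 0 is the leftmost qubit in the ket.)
-|10⟩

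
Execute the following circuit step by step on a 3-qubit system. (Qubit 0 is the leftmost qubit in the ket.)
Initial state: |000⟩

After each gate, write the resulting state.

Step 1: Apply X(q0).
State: |100⟩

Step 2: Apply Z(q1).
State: |100⟩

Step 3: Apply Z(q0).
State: -|100⟩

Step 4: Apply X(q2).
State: -|101⟩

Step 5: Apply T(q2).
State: (-1/√2 - (1/√2)i)|101⟩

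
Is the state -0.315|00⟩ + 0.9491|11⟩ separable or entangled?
Entangled

Writing the state as a|00⟩ + b|01⟩ + c|10⟩ + d|11⟩, it is a product state iff ad − bc = 0.
Here (a, b, c, d) = (-0.315, 0, 0, 0.9491): ad − bc = (-0.315)(0.9491) − (0)(0) = -0.299 ≠ 0, so the state is entangled.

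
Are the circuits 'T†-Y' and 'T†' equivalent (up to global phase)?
No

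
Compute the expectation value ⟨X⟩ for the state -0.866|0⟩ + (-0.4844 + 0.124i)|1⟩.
0.839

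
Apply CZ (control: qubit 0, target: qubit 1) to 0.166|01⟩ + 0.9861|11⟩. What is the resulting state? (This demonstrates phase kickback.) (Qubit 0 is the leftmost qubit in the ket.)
0.166|01⟩ - 0.9861|11⟩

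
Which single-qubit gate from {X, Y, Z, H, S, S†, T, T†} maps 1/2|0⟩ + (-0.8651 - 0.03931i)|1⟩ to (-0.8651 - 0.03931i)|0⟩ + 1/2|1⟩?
X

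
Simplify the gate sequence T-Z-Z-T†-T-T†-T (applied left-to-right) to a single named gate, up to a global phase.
T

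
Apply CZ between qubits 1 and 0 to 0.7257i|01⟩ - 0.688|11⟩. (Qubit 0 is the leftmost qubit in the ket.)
0.7257i|01⟩ + 0.688|11⟩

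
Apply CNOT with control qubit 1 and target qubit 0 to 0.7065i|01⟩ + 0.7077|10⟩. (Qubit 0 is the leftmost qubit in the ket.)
0.7077|10⟩ + 0.7065i|11⟩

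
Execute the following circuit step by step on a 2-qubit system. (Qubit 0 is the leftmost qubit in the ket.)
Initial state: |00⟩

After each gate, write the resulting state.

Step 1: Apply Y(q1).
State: i|01⟩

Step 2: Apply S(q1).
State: -|01⟩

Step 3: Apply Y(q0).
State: -i|11⟩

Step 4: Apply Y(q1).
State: -|10⟩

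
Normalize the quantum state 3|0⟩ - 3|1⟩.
1/√2|0⟩ - 1/√2|1⟩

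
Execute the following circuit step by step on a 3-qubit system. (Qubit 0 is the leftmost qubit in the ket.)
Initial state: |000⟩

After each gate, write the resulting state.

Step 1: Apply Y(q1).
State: i|010⟩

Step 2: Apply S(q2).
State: i|010⟩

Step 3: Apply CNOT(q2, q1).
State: i|010⟩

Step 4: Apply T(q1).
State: (-1/√2 + (1/√2)i)|010⟩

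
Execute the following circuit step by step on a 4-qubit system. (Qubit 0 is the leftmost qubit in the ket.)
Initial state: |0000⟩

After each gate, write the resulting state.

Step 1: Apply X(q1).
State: |0100⟩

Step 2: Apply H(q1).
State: 1/√2|0000⟩ - 1/√2|0100⟩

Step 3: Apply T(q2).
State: 1/√2|0000⟩ - 1/√2|0100⟩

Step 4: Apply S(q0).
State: 1/√2|0000⟩ - 1/√2|0100⟩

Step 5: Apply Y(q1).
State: (1/√2)i|0000⟩ + (1/√2)i|0100⟩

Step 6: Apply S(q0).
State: (1/√2)i|0000⟩ + (1/√2)i|0100⟩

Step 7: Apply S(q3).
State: (1/√2)i|0000⟩ + (1/√2)i|0100⟩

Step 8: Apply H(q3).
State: (1/2)i|0000⟩ + (1/2)i|0001⟩ + (1/2)i|0100⟩ + (1/2)i|0101⟩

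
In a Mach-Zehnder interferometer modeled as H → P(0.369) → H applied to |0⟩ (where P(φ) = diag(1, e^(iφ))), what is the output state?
(0.9663 + 0.1803i)|0⟩ + (0.03366 - 0.1803i)|1⟩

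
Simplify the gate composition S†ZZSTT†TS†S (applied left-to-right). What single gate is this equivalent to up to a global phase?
T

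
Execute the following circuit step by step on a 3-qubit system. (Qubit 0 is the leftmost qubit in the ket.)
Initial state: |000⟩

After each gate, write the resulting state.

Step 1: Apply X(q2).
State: |001⟩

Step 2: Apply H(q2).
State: 1/√2|000⟩ - 1/√2|001⟩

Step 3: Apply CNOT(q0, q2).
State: 1/√2|000⟩ - 1/√2|001⟩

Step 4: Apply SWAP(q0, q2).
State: 1/√2|000⟩ - 1/√2|100⟩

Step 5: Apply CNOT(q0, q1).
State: 1/√2|000⟩ - 1/√2|110⟩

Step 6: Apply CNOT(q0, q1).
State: 1/√2|000⟩ - 1/√2|100⟩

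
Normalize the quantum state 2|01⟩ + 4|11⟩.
1/√5|01⟩ + 0.8944|11⟩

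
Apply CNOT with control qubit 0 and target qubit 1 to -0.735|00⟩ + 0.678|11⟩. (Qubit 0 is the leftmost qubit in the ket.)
-0.735|00⟩ + 0.678|10⟩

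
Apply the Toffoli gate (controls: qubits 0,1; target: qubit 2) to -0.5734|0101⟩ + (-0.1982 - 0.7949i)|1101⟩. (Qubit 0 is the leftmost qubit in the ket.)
-0.5734|0101⟩ + (-0.1982 - 0.7949i)|1111⟩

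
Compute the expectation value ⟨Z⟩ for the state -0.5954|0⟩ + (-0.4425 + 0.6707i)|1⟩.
-0.2911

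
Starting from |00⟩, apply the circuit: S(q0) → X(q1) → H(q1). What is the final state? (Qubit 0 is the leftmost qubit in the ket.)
1/√2|00⟩ - 1/√2|01⟩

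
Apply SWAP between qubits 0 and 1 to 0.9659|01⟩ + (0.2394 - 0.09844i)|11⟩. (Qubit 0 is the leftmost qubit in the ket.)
0.9659|10⟩ + (0.2394 - 0.09844i)|11⟩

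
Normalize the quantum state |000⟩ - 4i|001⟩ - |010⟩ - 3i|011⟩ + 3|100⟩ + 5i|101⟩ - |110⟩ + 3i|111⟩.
0.1187|000⟩ - 0.4747i|001⟩ - 0.1187|010⟩ - 0.356i|011⟩ + 0.356|100⟩ + 0.5934i|101⟩ - 0.1187|110⟩ + 0.356i|111⟩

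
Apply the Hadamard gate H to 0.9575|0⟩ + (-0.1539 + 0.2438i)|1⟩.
(0.5682 + 0.1724i)|0⟩ + (0.7859 - 0.1724i)|1⟩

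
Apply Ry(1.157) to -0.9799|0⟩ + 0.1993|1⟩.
-0.9294|0⟩ - 0.3689|1⟩

Ry(1.157) = [[cos(θ/2), −sin(θ/2)], [sin(θ/2), cos(θ/2)]]; θ = 1.157, cos(θ/2) ≈ 0.837284, sin(θ/2) ≈ 0.546769.
With a = amp(|0⟩) = -0.9799 and b = amp(|1⟩) = 0.1993:
new amp(|0⟩) = (0.837284)·a + (-0.546769)·b = -0.9294
new amp(|1⟩) = (0.546769)·a + (0.837284)·b = -0.3689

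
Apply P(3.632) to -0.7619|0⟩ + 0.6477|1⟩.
-0.7619|0⟩ + (-0.5714 - 0.3051i)|1⟩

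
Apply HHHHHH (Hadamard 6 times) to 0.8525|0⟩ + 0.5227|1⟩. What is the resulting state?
0.8525|0⟩ + 0.5227|1⟩

H² = I, so an even number of Hadamards cancels: H^6 = I and the state is unchanged.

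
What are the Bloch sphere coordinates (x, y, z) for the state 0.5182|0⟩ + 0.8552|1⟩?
(0.8863, 0, -0.4628)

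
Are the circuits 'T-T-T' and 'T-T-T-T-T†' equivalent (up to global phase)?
Yes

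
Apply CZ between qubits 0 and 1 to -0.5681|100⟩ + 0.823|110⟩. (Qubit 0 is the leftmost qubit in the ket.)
-0.5681|100⟩ - 0.823|110⟩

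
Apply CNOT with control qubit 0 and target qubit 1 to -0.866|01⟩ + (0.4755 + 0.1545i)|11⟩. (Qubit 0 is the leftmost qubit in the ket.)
-0.866|01⟩ + (0.4755 + 0.1545i)|10⟩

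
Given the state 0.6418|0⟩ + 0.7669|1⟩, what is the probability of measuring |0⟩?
0.4119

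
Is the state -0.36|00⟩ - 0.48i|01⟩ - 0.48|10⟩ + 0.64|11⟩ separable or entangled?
Entangled

Writing the state as a|00⟩ + b|01⟩ + c|10⟩ + d|11⟩, it is a product state iff ad − bc = 0.
Here (a, b, c, d) = (-0.36, -0.48i, -0.48, 0.64): ad − bc = (-0.36)(0.64) − (-0.48i)(-0.48) = (-0.2304 - 0.2304i) ≠ 0, so the state is entangled.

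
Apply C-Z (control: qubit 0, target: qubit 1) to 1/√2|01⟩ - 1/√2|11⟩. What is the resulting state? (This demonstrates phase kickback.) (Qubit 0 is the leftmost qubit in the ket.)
1/√2|01⟩ + 1/√2|11⟩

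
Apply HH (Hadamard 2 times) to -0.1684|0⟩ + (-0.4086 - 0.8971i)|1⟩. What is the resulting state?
-0.1684|0⟩ + (-0.4086 - 0.8971i)|1⟩

H² = I, so an even number of Hadamards cancels: H^2 = I and the state is unchanged.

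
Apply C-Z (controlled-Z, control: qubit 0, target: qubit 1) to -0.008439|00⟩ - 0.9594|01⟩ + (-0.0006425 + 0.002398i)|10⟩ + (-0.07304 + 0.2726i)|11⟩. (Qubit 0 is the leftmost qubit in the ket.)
-0.008439|00⟩ - 0.9594|01⟩ + (-0.0006425 + 0.002398i)|10⟩ + (0.07304 - 0.2726i)|11⟩

C-Z leaves the control-|0⟩ kets |00⟩, |01⟩ unchanged and applies Z to qubit 1 on the control-|1⟩ pair (|10⟩, |11⟩).
Z = [[1, 0], [0, -1]].
With a = amp(|10⟩) = (-0.0006425 + 0.002398i) and b = amp(|11⟩) = (-0.07304 + 0.2726i):
new amp(|10⟩) = (1)·a = (-0.0006425 + 0.002398i)
new amp(|11⟩) = (-1)·b = (0.07304 - 0.2726i)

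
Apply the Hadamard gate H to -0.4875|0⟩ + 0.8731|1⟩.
0.2727|0⟩ - 0.9621|1⟩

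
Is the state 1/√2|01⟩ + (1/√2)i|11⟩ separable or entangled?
Separable

Writing the state as a|00⟩ + b|01⟩ + c|10⟩ + d|11⟩, it is a product state iff ad − bc = 0.
Here (a, b, c, d) = (0, 1/√2, 0, (1/√2)i): ad − bc = (0)((1/√2)i) − (1/√2)(0) = 0, so the state is separable.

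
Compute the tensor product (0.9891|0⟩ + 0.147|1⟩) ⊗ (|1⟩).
0.9891|01⟩ + 0.147|11⟩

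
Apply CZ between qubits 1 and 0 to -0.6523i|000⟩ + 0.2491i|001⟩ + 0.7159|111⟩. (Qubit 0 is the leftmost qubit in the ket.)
-0.6523i|000⟩ + 0.2491i|001⟩ - 0.7159|111⟩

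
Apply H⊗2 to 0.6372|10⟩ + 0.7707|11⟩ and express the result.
0.704|00⟩ - 0.06675|01⟩ - 0.704|10⟩ + 0.06675|11⟩

H⊗2 gives amp(|y⟩) = (1/2) Σ_x (−1)^(x·y) amp(|x⟩), where x·y is the number of positions in which both x and y have a 1.
|00⟩: (0.6372 + 0.7707)/2 = 0.704
|01⟩: (0.6372 - 0.7707)/2 = -0.06675
|10⟩: (-0.6372 - 0.7707)/2 = -0.704
|11⟩: (-0.6372 + 0.7707)/2 = 0.06675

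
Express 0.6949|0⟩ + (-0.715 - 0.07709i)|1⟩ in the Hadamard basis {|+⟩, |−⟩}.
(-0.01421 - 0.05451i)|+⟩ + (0.9969 + 0.05451i)|−⟩

With |ψ⟩ = α|0⟩ + β|1⟩, the Hadamard-basis coefficients are ⟨+|ψ⟩ = (α + β)/√2 and ⟨−|ψ⟩ = (α − β)/√2.
Here α = 0.6949, β = (-0.715 - 0.07709i): (α + β)/√2 = (-0.01421 - 0.05451i), (α − β)/√2 = (0.9969 + 0.05451i).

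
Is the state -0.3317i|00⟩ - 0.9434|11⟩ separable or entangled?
Entangled

Writing the state as a|00⟩ + b|01⟩ + c|10⟩ + d|11⟩, it is a product state iff ad − bc = 0.
Here (a, b, c, d) = (-0.3317i, 0, 0, -0.9434): ad − bc = (-0.3317i)(-0.9434) − (0)(0) = 0.3129i ≠ 0, so the state is entangled.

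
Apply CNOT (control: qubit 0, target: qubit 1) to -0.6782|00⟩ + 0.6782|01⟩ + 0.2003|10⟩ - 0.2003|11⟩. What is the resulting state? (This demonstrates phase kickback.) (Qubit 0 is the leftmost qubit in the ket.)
-0.6782|00⟩ + 0.6782|01⟩ - 0.2003|10⟩ + 0.2003|11⟩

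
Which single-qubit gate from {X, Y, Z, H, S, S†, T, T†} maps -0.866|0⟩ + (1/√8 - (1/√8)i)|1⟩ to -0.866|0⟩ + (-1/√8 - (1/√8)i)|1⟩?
S†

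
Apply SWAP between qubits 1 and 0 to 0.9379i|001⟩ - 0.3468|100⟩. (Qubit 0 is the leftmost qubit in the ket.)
0.9379i|001⟩ - 0.3468|010⟩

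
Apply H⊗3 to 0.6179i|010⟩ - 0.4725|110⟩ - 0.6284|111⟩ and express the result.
(-0.3892 + 0.2185i)|000⟩ + (0.05512 + 0.2185i)|001⟩ + (0.3892 - 0.2185i)|010⟩ + (-0.05512 - 0.2185i)|011⟩ + (0.3892 + 0.2185i)|100⟩ + (-0.05512 + 0.2185i)|101⟩ + (-0.3892 - 0.2185i)|110⟩ + (0.05512 - 0.2185i)|111⟩

H⊗3 gives amp(|y⟩) = (1/2√2) Σ_x (−1)^(x·y) amp(|x⟩), where x·y is the number of positions in which both x and y have a 1.
|000⟩: (0.6179i - 0.4725 - 0.6284)/(2√2) = (-0.3892 + 0.2185i)
|001⟩: (0.6179i - 0.4725 + 0.6284)/(2√2) = (0.05512 + 0.2185i)
|010⟩: (-0.6179i + 0.4725 + 0.6284)/(2√2) = (0.3892 - 0.2185i)
|011⟩: (-0.6179i + 0.4725 - 0.6284)/(2√2) = (-0.05512 - 0.2185i)
|100⟩: (0.6179i + 0.4725 + 0.6284)/(2√2) = (0.3892 + 0.2185i)
|101⟩: (0.6179i + 0.4725 - 0.6284)/(2√2) = (-0.05512 + 0.2185i)
|110⟩: (-0.6179i - 0.4725 - 0.6284)/(2√2) = (-0.3892 - 0.2185i)
|111⟩: (-0.6179i - 0.4725 + 0.6284)/(2√2) = (0.05512 - 0.2185i)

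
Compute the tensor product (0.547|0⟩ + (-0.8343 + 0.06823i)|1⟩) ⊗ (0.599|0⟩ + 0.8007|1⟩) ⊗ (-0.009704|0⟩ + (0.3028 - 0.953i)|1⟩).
-0.00318|000⟩ + (0.09921 - 0.3123i)|001⟩ - 0.00425|010⟩ + (0.1326 - 0.4174i)|011⟩ + (0.00485 - 0.0003966i)|100⟩ + (-0.1124 + 0.4886i)|101⟩ + (0.006483 - 0.0005301i)|110⟩ + (-0.1502 + 0.6532i)|111⟩

amp(|b₁b₂…⟩) = product of the factor amplitudes for bits b₁, b₂, …; only kets whose every factor amplitude is nonzero survive.
|000⟩: (0.547)(0.599)(-0.009704) = -0.00318
|001⟩: (0.547)(0.599)(0.3028 - 0.953i) = (0.09921 - 0.3123i)
|010⟩: (0.547)(0.8007)(-0.009704) = -0.00425
|011⟩: (0.547)(0.8007)(0.3028 - 0.953i) = (0.1326 - 0.4174i)
|100⟩: (-0.8343 + 0.06823i)(0.599)(-0.009704) = (0.00485 - 0.0003966i)
|101⟩: (-0.8343 + 0.06823i)(0.599)(0.3028 - 0.953i) = (-0.1124 + 0.4886i)
|110⟩: (-0.8343 + 0.06823i)(0.8007)(-0.009704) = (0.006483 - 0.0005301i)
|111⟩: (-0.8343 + 0.06823i)(0.8007)(0.3028 - 0.953i) = (-0.1502 + 0.6532i)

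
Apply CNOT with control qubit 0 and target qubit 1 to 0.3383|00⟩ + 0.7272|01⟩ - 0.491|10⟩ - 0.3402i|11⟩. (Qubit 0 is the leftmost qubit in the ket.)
0.3383|00⟩ + 0.7272|01⟩ - 0.3402i|10⟩ - 0.491|11⟩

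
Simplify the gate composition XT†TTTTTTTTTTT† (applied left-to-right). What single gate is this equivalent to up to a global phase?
X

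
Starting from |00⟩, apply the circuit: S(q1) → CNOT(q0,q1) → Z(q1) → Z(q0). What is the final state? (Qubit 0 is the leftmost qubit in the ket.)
|00⟩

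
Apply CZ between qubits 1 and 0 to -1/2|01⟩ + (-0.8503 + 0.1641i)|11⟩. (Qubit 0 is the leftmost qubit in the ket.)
-1/2|01⟩ + (0.8503 - 0.1641i)|11⟩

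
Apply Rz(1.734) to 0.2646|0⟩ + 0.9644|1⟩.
(0.1712 - 0.2017i)|0⟩ + (0.6241 + 0.7352i)|1⟩

Rz(1.734) = [[e^(−iθ/2), 0], [0, e^(iθ/2)]] with e^(±iθ/2) = cos(θ/2) ± i·sin(θ/2); θ = 1.734, cos(θ/2) ≈ 0.647117, sin(θ/2) ≈ 0.762391.
With a = amp(|0⟩) = 0.2646 and b = amp(|1⟩) = 0.9644:
new amp(|0⟩) = (0.647117 - 0.762391i)·a = (0.1712 - 0.2017i)
new amp(|1⟩) = (0.647117 + 0.762391i)·b = (0.6241 + 0.7352i)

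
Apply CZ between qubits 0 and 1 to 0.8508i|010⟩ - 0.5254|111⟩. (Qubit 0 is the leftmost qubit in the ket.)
0.8508i|010⟩ + 0.5254|111⟩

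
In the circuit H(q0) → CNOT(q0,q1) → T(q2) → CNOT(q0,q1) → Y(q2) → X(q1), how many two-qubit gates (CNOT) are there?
2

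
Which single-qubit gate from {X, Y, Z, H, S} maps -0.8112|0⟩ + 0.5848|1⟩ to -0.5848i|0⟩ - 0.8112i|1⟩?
Y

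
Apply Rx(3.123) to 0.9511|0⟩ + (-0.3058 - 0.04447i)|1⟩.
(-0.03563 + 0.3058i)|0⟩ + (-0.002843 - 0.9515i)|1⟩

Rx(3.123) = [[cos(θ/2), −i·sin(θ/2)], [−i·sin(θ/2), cos(θ/2)]]; θ = 3.123, cos(θ/2) ≈ 0.00929619, sin(θ/2) ≈ 0.999957.
With a = amp(|0⟩) = 0.9511 and b = amp(|1⟩) = (-0.3058 - 0.04447i):
new amp(|0⟩) = (0.00929619)·a + (-0.999957i)·b = (-0.03563 + 0.3058i)
new amp(|1⟩) = (-0.999957i)·a + (0.00929619)·b = (-0.002843 - 0.9515i)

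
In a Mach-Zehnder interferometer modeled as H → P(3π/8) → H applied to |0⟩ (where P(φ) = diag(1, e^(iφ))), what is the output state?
(0.6913 + 0.4619i)|0⟩ + (0.3087 - 0.4619i)|1⟩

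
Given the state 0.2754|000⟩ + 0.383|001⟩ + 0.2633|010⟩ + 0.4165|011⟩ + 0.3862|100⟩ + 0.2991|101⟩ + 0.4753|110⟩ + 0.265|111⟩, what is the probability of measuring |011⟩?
0.1735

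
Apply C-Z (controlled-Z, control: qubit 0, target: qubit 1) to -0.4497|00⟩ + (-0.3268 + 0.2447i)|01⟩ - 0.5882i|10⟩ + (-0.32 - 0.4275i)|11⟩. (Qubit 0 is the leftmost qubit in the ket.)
-0.4497|00⟩ + (-0.3268 + 0.2447i)|01⟩ - 0.5882i|10⟩ + (0.32 + 0.4275i)|11⟩

C-Z leaves the control-|0⟩ kets |00⟩, |01⟩ unchanged and applies Z to qubit 1 on the control-|1⟩ pair (|10⟩, |11⟩).
Z = [[1, 0], [0, -1]].
With a = amp(|10⟩) = -0.5882i and b = amp(|11⟩) = (-0.32 - 0.4275i):
new amp(|10⟩) = (1)·a = -0.5882i
new amp(|11⟩) = (-1)·b = (0.32 + 0.4275i)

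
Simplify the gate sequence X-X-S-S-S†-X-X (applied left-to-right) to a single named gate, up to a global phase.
S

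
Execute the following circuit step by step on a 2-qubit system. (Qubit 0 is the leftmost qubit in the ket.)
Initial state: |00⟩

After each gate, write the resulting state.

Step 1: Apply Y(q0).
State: i|10⟩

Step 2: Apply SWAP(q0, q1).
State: i|01⟩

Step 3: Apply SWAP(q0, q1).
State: i|10⟩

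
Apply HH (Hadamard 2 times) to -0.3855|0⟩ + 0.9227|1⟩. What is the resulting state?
-0.3855|0⟩ + 0.9227|1⟩

H² = I, so an even number of Hadamards cancels: H^2 = I and the state is unchanged.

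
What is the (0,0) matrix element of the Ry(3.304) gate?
-0.08111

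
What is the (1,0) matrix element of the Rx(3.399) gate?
-0.9917i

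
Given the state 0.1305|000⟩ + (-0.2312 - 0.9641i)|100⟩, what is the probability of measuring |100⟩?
0.9829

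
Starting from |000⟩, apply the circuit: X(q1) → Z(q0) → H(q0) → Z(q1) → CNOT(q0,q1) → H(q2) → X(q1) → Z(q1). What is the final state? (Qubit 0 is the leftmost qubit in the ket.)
-1/2|000⟩ - 1/2|001⟩ + 1/2|110⟩ + 1/2|111⟩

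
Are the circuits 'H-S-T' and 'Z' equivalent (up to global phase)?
No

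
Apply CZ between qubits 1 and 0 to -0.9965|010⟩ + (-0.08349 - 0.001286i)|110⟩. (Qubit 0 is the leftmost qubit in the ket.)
-0.9965|010⟩ + (0.08349 + 0.001286i)|110⟩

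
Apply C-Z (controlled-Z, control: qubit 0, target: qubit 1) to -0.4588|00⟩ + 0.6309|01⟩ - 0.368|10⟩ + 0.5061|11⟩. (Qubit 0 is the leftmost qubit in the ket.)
-0.4588|00⟩ + 0.6309|01⟩ - 0.368|10⟩ - 0.5061|11⟩

C-Z leaves the control-|0⟩ kets |00⟩, |01⟩ unchanged and applies Z to qubit 1 on the control-|1⟩ pair (|10⟩, |11⟩).
Z = [[1, 0], [0, -1]].
With a = amp(|10⟩) = -0.368 and b = amp(|11⟩) = 0.5061:
new amp(|10⟩) = (1)·a = -0.368
new amp(|11⟩) = (-1)·b = -0.5061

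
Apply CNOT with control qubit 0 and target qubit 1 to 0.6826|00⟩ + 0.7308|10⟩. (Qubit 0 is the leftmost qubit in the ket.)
0.6826|00⟩ + 0.7308|11⟩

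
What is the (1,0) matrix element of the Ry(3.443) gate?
0.9887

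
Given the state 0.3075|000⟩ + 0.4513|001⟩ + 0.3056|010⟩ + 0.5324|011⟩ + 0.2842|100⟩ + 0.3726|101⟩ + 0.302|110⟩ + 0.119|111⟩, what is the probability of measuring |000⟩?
0.09456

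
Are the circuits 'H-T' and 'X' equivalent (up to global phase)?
No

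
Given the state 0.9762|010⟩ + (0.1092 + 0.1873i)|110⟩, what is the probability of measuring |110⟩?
0.04701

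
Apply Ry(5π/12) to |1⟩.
-0.6088|0⟩ + 0.7934|1⟩

Ry(5π/12) = [[cos(θ/2), −sin(θ/2)], [sin(θ/2), cos(θ/2)]]; θ = 5π/12, cos(θ/2) ≈ 0.793353, sin(θ/2) ≈ 0.608761.
With a = amp(|0⟩) = 0 and b = amp(|1⟩) = 1:
new amp(|0⟩) = (0.793353)·a + (-0.608761)·b = -0.6088
new amp(|1⟩) = (0.608761)·a + (0.793353)·b = 0.7934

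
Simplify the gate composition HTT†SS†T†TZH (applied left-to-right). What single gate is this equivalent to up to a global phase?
X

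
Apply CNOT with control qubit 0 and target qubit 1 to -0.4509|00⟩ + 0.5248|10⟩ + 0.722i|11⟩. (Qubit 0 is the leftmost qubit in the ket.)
-0.4509|00⟩ + 0.722i|10⟩ + 0.5248|11⟩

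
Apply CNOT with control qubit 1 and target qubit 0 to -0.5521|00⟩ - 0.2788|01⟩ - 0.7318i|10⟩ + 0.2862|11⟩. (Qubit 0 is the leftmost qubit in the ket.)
-0.5521|00⟩ + 0.2862|01⟩ - 0.7318i|10⟩ - 0.2788|11⟩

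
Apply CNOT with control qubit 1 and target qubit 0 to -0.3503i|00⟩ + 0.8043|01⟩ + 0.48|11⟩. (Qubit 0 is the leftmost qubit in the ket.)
-0.3503i|00⟩ + 0.48|01⟩ + 0.8043|11⟩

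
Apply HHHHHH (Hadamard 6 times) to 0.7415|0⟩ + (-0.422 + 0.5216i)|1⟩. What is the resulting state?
0.7415|0⟩ + (-0.422 + 0.5216i)|1⟩

H² = I, so an even number of Hadamards cancels: H^6 = I and the state is unchanged.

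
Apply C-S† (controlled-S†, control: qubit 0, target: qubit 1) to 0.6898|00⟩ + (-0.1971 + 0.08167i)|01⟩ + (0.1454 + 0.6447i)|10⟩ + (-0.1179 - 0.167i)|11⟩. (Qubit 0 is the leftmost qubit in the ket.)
0.6898|00⟩ + (-0.1971 + 0.08167i)|01⟩ + (0.1454 + 0.6447i)|10⟩ + (-0.167 + 0.1179i)|11⟩

C-S† leaves the control-|0⟩ kets |00⟩, |01⟩ unchanged and applies S† to qubit 1 on the control-|1⟩ pair (|10⟩, |11⟩).
S† = [[1, 0], [0, -i]].
With a = amp(|10⟩) = (0.1454 + 0.6447i) and b = amp(|11⟩) = (-0.1179 - 0.167i):
new amp(|10⟩) = (1)·a = (0.1454 + 0.6447i)
new amp(|11⟩) = (-i)·b = (-0.167 + 0.1179i)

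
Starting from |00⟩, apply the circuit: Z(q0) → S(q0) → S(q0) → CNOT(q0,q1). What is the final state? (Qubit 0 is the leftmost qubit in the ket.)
|00⟩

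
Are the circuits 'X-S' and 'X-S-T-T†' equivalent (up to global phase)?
Yes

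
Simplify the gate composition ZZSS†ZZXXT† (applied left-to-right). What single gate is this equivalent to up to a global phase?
T†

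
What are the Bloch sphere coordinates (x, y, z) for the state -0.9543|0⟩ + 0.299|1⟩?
(-0.5707, 0, 0.8213)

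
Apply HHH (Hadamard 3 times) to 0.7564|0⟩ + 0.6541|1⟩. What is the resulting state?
0.9974|0⟩ + 0.07234|1⟩

H² = I, so H^3 = H: a single Hadamard. With (a, b) = (0.7564, 0.6541), H gives ((a + b)/√2, (a − b)/√2) = (0.9974, 0.07234).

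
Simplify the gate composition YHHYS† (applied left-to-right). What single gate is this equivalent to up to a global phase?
S†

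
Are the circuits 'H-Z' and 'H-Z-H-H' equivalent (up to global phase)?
Yes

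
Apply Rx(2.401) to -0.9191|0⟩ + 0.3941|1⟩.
(-0.3326 - 0.3674i)|0⟩ + (0.1426 + 0.8568i)|1⟩

Rx(2.401) = [[cos(θ/2), −i·sin(θ/2)], [−i·sin(θ/2), cos(θ/2)]]; θ = 2.401, cos(θ/2) ≈ 0.361892, sin(θ/2) ≈ 0.93222.
With a = amp(|0⟩) = -0.9191 and b = amp(|1⟩) = 0.3941:
new amp(|0⟩) = (0.361892)·a + (-0.93222i)·b = (-0.3326 - 0.3674i)
new amp(|1⟩) = (-0.93222i)·a + (0.361892)·b = (0.1426 + 0.8568i)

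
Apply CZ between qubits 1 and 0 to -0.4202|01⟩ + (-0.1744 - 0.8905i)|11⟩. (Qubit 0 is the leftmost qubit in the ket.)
-0.4202|01⟩ + (0.1744 + 0.8905i)|11⟩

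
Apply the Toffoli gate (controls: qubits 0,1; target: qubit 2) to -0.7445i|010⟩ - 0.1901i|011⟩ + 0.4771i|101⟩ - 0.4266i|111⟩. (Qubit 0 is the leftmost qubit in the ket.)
-0.7445i|010⟩ - 0.1901i|011⟩ + 0.4771i|101⟩ - 0.4266i|110⟩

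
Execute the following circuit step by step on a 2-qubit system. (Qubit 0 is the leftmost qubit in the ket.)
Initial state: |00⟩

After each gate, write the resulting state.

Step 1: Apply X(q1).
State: |01⟩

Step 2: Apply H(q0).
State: 1/√2|01⟩ + 1/√2|11⟩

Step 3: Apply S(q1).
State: (1/√2)i|01⟩ + (1/√2)i|11⟩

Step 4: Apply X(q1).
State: (1/√2)i|00⟩ + (1/√2)i|10⟩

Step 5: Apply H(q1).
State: (1/2)i|00⟩ + (1/2)i|01⟩ + (1/2)i|10⟩ + (1/2)i|11⟩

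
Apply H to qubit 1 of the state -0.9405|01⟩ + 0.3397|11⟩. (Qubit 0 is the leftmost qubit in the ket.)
-0.665|00⟩ + 0.665|01⟩ + 0.2402|10⟩ - 0.2402|11⟩

H on qubit 1 mixes each pair of kets that differ only in qubit 1: amplitudes (a, b) of (|…0…⟩, |…1…⟩) become ((a + b)/√2, (a − b)/√2). Kets absent from the input have amplitude 0.
(|00⟩, |01⟩): (a, b) = (0, -0.9405) → (-0.665, 0.665)
(|10⟩, |11⟩): (a, b) = (0, 0.3397) → (0.2402, -0.2402)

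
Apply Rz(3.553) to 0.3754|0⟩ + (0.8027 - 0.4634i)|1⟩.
(-0.07668 - 0.3675i)|0⟩ + (0.2897 + 0.8804i)|1⟩

Rz(3.553) = [[e^(−iθ/2), 0], [0, e^(iθ/2)]] with e^(±iθ/2) = cos(θ/2) ± i·sin(θ/2); θ = 3.553, cos(θ/2) ≈ -0.204256, sin(θ/2) ≈ 0.978917.
With a = amp(|0⟩) = 0.3754 and b = amp(|1⟩) = (0.8027 - 0.4634i):
new amp(|0⟩) = (-0.204256 - 0.978917i)·a = (-0.07668 - 0.3675i)
new amp(|1⟩) = (-0.204256 + 0.978917i)·b = (0.2897 + 0.8804i)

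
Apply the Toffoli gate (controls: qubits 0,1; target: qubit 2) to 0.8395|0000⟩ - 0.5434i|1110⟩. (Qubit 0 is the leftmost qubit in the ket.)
0.8395|0000⟩ - 0.5434i|1100⟩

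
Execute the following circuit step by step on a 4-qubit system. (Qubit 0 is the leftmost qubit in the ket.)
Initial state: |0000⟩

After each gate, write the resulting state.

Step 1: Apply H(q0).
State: 1/√2|0000⟩ + 1/√2|1000⟩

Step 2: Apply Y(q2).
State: (1/√2)i|0010⟩ + (1/√2)i|1010⟩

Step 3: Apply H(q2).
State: (1/2)i|0000⟩ - (1/2)i|0010⟩ + (1/2)i|1000⟩ - (1/2)i|1010⟩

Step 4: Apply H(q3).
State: (1/√8)i|0000⟩ + (1/√8)i|0001⟩ - (1/√8)i|0010⟩ - (1/√8)i|0011⟩ + (1/√8)i|1000⟩ + (1/√8)i|1001⟩ - (1/√8)i|1010⟩ - (1/√8)i|1011⟩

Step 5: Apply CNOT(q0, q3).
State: (1/√8)i|0000⟩ + (1/√8)i|0001⟩ - (1/√8)i|0010⟩ - (1/√8)i|0011⟩ + (1/√8)i|1000⟩ + (1/√8)i|1001⟩ - (1/√8)i|1010⟩ - (1/√8)i|1011⟩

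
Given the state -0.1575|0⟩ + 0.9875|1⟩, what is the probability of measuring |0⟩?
0.02481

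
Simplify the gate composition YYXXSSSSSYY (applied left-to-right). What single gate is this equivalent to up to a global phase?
S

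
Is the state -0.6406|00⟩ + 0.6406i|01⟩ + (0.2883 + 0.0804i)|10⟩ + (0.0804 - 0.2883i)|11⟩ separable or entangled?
Separable

Writing the state as a|00⟩ + b|01⟩ + c|10⟩ + d|11⟩, it is a product state iff ad − bc = 0.
Here (a, b, c, d) = (-0.6406, 0.6406i, (0.2883 + 0.0804i), (0.0804 - 0.2883i)): ad − bc = (-0.6406)(0.0804 - 0.2883i) − (0.6406i)(0.2883 + 0.0804i) = 0, so the state is separable.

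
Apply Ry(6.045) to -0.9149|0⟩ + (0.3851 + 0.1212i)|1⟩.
(0.8627 - 0.0144i)|0⟩ + (-0.4911 - 0.1203i)|1⟩

Ry(6.045) = [[cos(θ/2), −sin(θ/2)], [sin(θ/2), cos(θ/2)]]; θ = 6.045, cos(θ/2) ≈ -0.992917, sin(θ/2) ≈ 0.118811.
With a = amp(|0⟩) = -0.9149 and b = amp(|1⟩) = (0.3851 + 0.1212i):
new amp(|0⟩) = (-0.992917)·a + (-0.118811)·b = (0.8627 - 0.0144i)
new amp(|1⟩) = (0.118811)·a + (-0.992917)·b = (-0.4911 - 0.1203i)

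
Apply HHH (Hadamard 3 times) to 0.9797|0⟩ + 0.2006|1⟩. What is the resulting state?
0.8346|0⟩ + 0.5509|1⟩

H² = I, so H^3 = H: a single Hadamard. With (a, b) = (0.9797, 0.2006), H gives ((a + b)/√2, (a − b)/√2) = (0.8346, 0.5509).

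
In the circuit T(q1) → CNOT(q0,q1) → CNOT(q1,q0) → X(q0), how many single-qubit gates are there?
2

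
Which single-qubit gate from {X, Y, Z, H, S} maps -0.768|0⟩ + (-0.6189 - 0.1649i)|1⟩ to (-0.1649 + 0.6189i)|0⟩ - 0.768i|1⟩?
Y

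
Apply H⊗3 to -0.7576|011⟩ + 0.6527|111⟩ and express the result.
-0.03709|000⟩ + 0.03709|001⟩ + 0.03709|010⟩ - 0.03709|011⟩ - 0.4986|100⟩ + 0.4986|101⟩ + 0.4986|110⟩ - 0.4986|111⟩

H⊗3 gives amp(|y⟩) = (1/2√2) Σ_x (−1)^(x·y) amp(|x⟩), where x·y is the number of positions in which both x and y have a 1.
|000⟩: (-0.7576 + 0.6527)/(2√2) = -0.03709
|001⟩: (0.7576 - 0.6527)/(2√2) = 0.03709
|010⟩: (0.7576 - 0.6527)/(2√2) = 0.03709
|011⟩: (-0.7576 + 0.6527)/(2√2) = -0.03709
|100⟩: (-0.7576 - 0.6527)/(2√2) = -0.4986
|101⟩: (0.7576 + 0.6527)/(2√2) = 0.4986
|110⟩: (0.7576 + 0.6527)/(2√2) = 0.4986
|111⟩: (-0.7576 - 0.6527)/(2√2) = -0.4986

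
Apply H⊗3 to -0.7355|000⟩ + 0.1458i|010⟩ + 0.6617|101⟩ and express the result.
(-0.02609 + 0.05155i)|000⟩ + (-0.494 + 0.05155i)|001⟩ + (-0.02609 - 0.05155i)|010⟩ + (-0.494 - 0.05155i)|011⟩ + (-0.494 + 0.05155i)|100⟩ + (-0.02609 + 0.05155i)|101⟩ + (-0.494 - 0.05155i)|110⟩ + (-0.02609 - 0.05155i)|111⟩

H⊗3 gives amp(|y⟩) = (1/2√2) Σ_x (−1)^(x·y) amp(|x⟩), where x·y is the number of positions in which both x and y have a 1.
|000⟩: (-0.7355 + 0.1458i + 0.6617)/(2√2) = (-0.02609 + 0.05155i)
|001⟩: (-0.7355 + 0.1458i - 0.6617)/(2√2) = (-0.494 + 0.05155i)
|010⟩: (-0.7355 - 0.1458i + 0.6617)/(2√2) = (-0.02609 - 0.05155i)
|011⟩: (-0.7355 - 0.1458i - 0.6617)/(2√2) = (-0.494 - 0.05155i)
|100⟩: (-0.7355 + 0.1458i - 0.6617)/(2√2) = (-0.494 + 0.05155i)
|101⟩: (-0.7355 + 0.1458i + 0.6617)/(2√2) = (-0.02609 + 0.05155i)
|110⟩: (-0.7355 - 0.1458i - 0.6617)/(2√2) = (-0.494 - 0.05155i)
|111⟩: (-0.7355 - 0.1458i + 0.6617)/(2√2) = (-0.02609 - 0.05155i)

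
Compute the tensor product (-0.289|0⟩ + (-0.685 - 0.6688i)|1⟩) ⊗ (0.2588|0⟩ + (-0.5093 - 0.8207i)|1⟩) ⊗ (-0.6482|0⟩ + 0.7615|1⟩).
0.04848|000⟩ - 0.05696|001⟩ + (-0.09541 - 0.1537i)|010⟩ + (0.1121 + 0.1806i)|011⟩ + (0.1149 + 0.1122i)|100⟩ + (-0.135 - 0.1318i)|101⟩ + (0.1296 - 0.5852i)|110⟩ + (-0.1523 + 0.6875i)|111⟩

amp(|b₁b₂…⟩) = product of the factor amplitudes for bits b₁, b₂, …; only kets whose every factor amplitude is nonzero survive.
|000⟩: (-0.289)(0.2588)(-0.6482) = 0.04848
|001⟩: (-0.289)(0.2588)(0.7615) = -0.05696
|010⟩: (-0.289)(-0.5093 - 0.8207i)(-0.6482) = (-0.09541 - 0.1537i)
|011⟩: (-0.289)(-0.5093 - 0.8207i)(0.7615) = (0.1121 + 0.1806i)
|100⟩: (-0.685 - 0.6688i)(0.2588)(-0.6482) = (0.1149 + 0.1122i)
|101⟩: (-0.685 - 0.6688i)(0.2588)(0.7615) = (-0.135 - 0.1318i)
|110⟩: (-0.685 - 0.6688i)(-0.5093 - 0.8207i)(-0.6482) = (0.1296 - 0.5852i)
|111⟩: (-0.685 - 0.6688i)(-0.5093 - 0.8207i)(0.7615) = (-0.1523 + 0.6875i)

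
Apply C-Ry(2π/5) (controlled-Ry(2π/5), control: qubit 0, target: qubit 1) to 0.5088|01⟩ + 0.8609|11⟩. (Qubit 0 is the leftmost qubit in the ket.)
0.5088|01⟩ - 0.506|10⟩ + 0.6965|11⟩

C-Ry(2π/5) leaves the control-|0⟩ kets |00⟩, |01⟩ unchanged and applies Ry(2π/5) to qubit 1 on the control-|1⟩ pair (|10⟩, |11⟩).
Ry(2π/5) = [[cos(θ/2), −sin(θ/2)], [sin(θ/2), cos(θ/2)]]; θ = 2π/5, cos(θ/2) ≈ 0.809017, sin(θ/2) ≈ 0.587785.
With a = amp(|10⟩) = 0 and b = amp(|11⟩) = 0.8609:
new amp(|10⟩) = (0.809017)·a + (-0.587785)·b = -0.506
new amp(|11⟩) = (0.587785)·a + (0.809017)·b = 0.6965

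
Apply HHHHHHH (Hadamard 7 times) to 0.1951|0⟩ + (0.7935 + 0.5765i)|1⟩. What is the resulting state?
(0.699 + 0.4076i)|0⟩ + (-0.4231 - 0.4076i)|1⟩

H² = I, so H^7 = H: a single Hadamard. With (a, b) = (0.1951, (0.7935 + 0.5765i)), H gives ((a + b)/√2, (a − b)/√2) = ((0.699 + 0.4076i), (-0.4231 - 0.4076i)).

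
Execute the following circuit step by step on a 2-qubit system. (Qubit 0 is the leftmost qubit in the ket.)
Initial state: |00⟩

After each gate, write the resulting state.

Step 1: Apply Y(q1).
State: i|01⟩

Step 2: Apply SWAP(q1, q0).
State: i|10⟩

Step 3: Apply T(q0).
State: (-1/√2 + (1/√2)i)|10⟩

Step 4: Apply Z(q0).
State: (1/√2 - (1/√2)i)|10⟩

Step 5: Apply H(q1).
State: (1/2 - (1/2)i)|10⟩ + (1/2 - (1/2)i)|11⟩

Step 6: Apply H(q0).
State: (1/√8 - (1/√8)i)|00⟩ + (1/√8 - (1/√8)i)|01⟩ + (-1/√8 + (1/√8)i)|10⟩ + (-1/√8 + (1/√8)i)|11⟩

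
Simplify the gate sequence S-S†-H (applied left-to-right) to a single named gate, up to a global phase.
H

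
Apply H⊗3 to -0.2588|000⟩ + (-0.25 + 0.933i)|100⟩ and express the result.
(-0.1799 + 0.3299i)|000⟩ + (-0.1799 + 0.3299i)|001⟩ + (-0.1799 + 0.3299i)|010⟩ + (-0.1799 + 0.3299i)|011⟩ + (-0.003111 - 0.3299i)|100⟩ + (-0.003111 - 0.3299i)|101⟩ + (-0.003111 - 0.3299i)|110⟩ + (-0.003111 - 0.3299i)|111⟩

H⊗3 gives amp(|y⟩) = (1/2√2) Σ_x (−1)^(x·y) amp(|x⟩), where x·y is the number of positions in which both x and y have a 1.
|000⟩: (-0.2588 + (-0.25 + 0.933i))/(2√2) = (-0.1799 + 0.3299i)
|001⟩: (-0.2588 + (-0.25 + 0.933i))/(2√2) = (-0.1799 + 0.3299i)
|010⟩: (-0.2588 + (-0.25 + 0.933i))/(2√2) = (-0.1799 + 0.3299i)
|011⟩: (-0.2588 + (-0.25 + 0.933i))/(2√2) = (-0.1799 + 0.3299i)
|100⟩: (-0.2588 - (-0.25 + 0.933i))/(2√2) = (-0.003111 - 0.3299i)
|101⟩: (-0.2588 - (-0.25 + 0.933i))/(2√2) = (-0.003111 - 0.3299i)
|110⟩: (-0.2588 - (-0.25 + 0.933i))/(2√2) = (-0.003111 - 0.3299i)
|111⟩: (-0.2588 - (-0.25 + 0.933i))/(2√2) = (-0.003111 - 0.3299i)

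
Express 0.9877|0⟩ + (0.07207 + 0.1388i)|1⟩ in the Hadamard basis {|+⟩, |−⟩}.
(0.7494 + 0.09815i)|+⟩ + (0.6474 - 0.09815i)|−⟩

With |ψ⟩ = α|0⟩ + β|1⟩, the Hadamard-basis coefficients are ⟨+|ψ⟩ = (α + β)/√2 and ⟨−|ψ⟩ = (α − β)/√2.
Here α = 0.9877, β = (0.07207 + 0.1388i): (α + β)/√2 = (0.7494 + 0.09815i), (α − β)/√2 = (0.6474 - 0.09815i).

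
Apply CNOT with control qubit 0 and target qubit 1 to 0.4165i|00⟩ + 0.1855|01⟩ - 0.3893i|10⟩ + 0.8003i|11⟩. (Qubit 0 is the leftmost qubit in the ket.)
0.4165i|00⟩ + 0.1855|01⟩ + 0.8003i|10⟩ - 0.3893i|11⟩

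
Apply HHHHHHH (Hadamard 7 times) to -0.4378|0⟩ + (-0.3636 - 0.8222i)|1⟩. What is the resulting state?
(-0.5667 - 0.5814i)|0⟩ + (-0.05247 + 0.5814i)|1⟩

H² = I, so H^7 = H: a single Hadamard. With (a, b) = (-0.4378, (-0.3636 - 0.8222i)), H gives ((a + b)/√2, (a − b)/√2) = ((-0.5667 - 0.5814i), (-0.05247 + 0.5814i)).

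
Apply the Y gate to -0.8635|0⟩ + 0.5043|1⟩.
-0.5043i|0⟩ - 0.8635i|1⟩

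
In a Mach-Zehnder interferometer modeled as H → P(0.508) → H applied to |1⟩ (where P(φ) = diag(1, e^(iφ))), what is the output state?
(0.06314 - 0.2432i)|0⟩ + (0.9369 + 0.2432i)|1⟩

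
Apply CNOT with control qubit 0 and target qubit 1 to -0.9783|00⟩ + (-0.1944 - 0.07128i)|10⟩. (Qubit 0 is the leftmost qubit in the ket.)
-0.9783|00⟩ + (-0.1944 - 0.07128i)|11⟩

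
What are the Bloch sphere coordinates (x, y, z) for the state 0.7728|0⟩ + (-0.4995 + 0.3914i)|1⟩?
(-0.772, 0.6049, 0.1945)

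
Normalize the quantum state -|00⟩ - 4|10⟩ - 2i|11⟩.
-0.2182|00⟩ - 0.8729|10⟩ - 0.4364i|11⟩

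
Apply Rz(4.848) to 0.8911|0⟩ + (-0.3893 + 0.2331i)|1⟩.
(-0.6713 - 0.586i)|0⟩ + (0.14 - 0.4316i)|1⟩

Rz(4.848) = [[e^(−iθ/2), 0], [0, e^(iθ/2)]] with e^(±iθ/2) = cos(θ/2) ± i·sin(θ/2); θ = 4.848, cos(θ/2) ≈ -0.753391, sin(θ/2) ≈ 0.657573.
With a = amp(|0⟩) = 0.8911 and b = amp(|1⟩) = (-0.3893 + 0.2331i):
new amp(|0⟩) = (-0.753391 - 0.657573i)·a = (-0.6713 - 0.586i)
new amp(|1⟩) = (-0.753391 + 0.657573i)·b = (0.14 - 0.4316i)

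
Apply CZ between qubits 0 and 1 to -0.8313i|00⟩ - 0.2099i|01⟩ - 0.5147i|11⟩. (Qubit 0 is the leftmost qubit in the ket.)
-0.8313i|00⟩ - 0.2099i|01⟩ + 0.5147i|11⟩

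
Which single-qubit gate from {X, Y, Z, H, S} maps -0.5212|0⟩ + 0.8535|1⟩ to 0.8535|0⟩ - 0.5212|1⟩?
X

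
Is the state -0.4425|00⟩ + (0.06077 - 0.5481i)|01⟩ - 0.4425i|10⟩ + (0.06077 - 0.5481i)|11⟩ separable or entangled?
Entangled

Writing the state as a|00⟩ + b|01⟩ + c|10⟩ + d|11⟩, it is a product state iff ad − bc = 0.
Here (a, b, c, d) = (-0.4425, (0.06077 - 0.5481i), -0.4425i, (0.06077 - 0.5481i)): ad − bc = (-0.4425)(0.06077 - 0.5481i) − (0.06077 - 0.5481i)(-0.4425i) = (0.2156 + 0.2694i) ≠ 0, so the state is entangled.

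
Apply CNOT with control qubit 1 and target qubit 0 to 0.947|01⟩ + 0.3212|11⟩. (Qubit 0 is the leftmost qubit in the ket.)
0.3212|01⟩ + 0.947|11⟩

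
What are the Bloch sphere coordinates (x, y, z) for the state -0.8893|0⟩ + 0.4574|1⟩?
(-0.8135, 0, 0.5816)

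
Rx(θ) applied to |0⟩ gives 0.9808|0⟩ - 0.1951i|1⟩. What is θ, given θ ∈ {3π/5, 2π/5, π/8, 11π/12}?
π/8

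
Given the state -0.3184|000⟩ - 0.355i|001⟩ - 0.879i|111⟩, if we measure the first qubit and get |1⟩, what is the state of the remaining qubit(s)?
-i|11⟩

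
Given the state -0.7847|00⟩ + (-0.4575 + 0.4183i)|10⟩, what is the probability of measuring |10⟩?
0.3843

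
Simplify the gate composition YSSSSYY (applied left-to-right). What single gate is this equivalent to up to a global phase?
Y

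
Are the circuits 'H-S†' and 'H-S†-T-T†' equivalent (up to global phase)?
Yes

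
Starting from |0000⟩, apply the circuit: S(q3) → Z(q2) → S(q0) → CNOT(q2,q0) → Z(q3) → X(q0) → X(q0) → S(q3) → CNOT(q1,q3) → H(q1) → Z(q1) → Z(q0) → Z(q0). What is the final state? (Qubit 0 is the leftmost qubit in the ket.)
1/√2|0000⟩ - 1/√2|0100⟩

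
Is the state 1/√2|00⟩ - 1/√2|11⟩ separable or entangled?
Entangled

Writing the state as a|00⟩ + b|01⟩ + c|10⟩ + d|11⟩, it is a product state iff ad − bc = 0.
Here (a, b, c, d) = (1/√2, 0, 0, -1/√2): ad − bc = (1/√2)(-1/√2) − (0)(0) = -1/2 ≠ 0, so the state is entangled.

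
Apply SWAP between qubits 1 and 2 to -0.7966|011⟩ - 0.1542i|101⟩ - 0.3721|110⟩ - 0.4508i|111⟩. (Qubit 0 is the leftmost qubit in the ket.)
-0.7966|011⟩ - 0.3721|101⟩ - 0.1542i|110⟩ - 0.4508i|111⟩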